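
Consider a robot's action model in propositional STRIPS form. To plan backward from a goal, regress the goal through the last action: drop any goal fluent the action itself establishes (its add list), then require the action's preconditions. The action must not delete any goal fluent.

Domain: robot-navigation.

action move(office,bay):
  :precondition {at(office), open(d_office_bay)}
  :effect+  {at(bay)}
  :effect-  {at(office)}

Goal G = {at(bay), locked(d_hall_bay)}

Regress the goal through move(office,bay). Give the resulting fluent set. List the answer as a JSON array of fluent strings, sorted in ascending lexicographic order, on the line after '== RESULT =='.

Compute (G \ add) ∪ pre:
  G ∩ del = {}  (empty — regression defined)
  G \ add = {at(bay), locked(d_hall_bay)} \ {at(bay)} = {locked(d_hall_bay)}
  ∪ pre   = {locked(d_hall_bay)} ∪ {at(office), open(d_office_bay)}
          = {at(office), locked(d_hall_bay), open(d_office_bay)}

== RESULT ==
["at(office)", "locked(d_hall_bay)", "open(d_office_bay)"]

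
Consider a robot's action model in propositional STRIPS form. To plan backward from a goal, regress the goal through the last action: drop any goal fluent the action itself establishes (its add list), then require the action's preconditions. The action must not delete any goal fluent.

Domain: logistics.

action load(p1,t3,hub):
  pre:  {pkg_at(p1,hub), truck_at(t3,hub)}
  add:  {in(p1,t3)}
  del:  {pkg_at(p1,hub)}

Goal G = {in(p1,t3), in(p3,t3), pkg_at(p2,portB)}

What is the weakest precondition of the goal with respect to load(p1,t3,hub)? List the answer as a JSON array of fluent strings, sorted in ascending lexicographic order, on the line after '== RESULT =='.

Regress:
  G ∩ del = {}  (empty — regression defined)
  G \ add = {in(p1,t3), in(p3,t3), pkg_at(p2,portB)} \ {in(p1,t3)} = {in(p3,t3), pkg_at(p2,portB)}
  ∪ pre   = {in(p3,t3), pkg_at(p2,portB)} ∪ {pkg_at(p1,hub), truck_at(t3,hub)}
          = {in(p3,t3), pkg_at(p1,hub), pkg_at(p2,portB), truck_at(t3,hub)}

== RESULT ==
["in(p3,t3)", "pkg_at(p1,hub)", "pkg_at(p2,portB)", "truck_at(t3,hub)"]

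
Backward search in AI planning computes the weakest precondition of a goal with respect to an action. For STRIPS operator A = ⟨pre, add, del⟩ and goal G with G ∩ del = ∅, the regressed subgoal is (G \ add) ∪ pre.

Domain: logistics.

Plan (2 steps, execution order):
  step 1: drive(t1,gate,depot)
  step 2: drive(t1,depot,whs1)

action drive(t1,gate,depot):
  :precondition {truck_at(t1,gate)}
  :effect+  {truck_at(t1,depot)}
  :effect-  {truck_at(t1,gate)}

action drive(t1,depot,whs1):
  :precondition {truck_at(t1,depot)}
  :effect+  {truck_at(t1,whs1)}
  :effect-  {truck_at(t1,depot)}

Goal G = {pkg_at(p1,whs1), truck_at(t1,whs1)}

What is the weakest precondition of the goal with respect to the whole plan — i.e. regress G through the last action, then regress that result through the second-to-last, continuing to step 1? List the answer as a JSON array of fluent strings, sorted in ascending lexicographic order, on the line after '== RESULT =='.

Regress step by step:
  through step 2 (drive(t1,depot,whs1)): drop {truck_at(t1,whs1)}, keep {pkg_at(p1,whs1)}, require {truck_at(t1,depot)}
    → {pkg_at(p1,whs1), truck_at(t1,depot)}
  through step 1 (drive(t1,gate,depot)): drop {truck_at(t1,depot)}, keep {pkg_at(p1,whs1)}, require {truck_at(t1,gate)}
    → {pkg_at(p1,whs1), truck_at(t1,gate)}

== RESULT ==
["pkg_at(p1,whs1)", "truck_at(t1,gate)"]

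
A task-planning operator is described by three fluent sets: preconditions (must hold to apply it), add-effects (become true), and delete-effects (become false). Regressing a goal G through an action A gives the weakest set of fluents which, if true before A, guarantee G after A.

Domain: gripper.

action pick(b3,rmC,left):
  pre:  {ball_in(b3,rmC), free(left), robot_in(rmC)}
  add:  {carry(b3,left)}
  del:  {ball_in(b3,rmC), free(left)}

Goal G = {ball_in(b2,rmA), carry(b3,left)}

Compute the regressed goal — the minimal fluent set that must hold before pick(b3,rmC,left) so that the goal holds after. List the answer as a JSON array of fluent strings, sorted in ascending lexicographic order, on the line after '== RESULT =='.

Regress:
  G ∩ del = {}  (empty — regression defined)
  G \ add = {ball_in(b2,rmA), carry(b3,left)} \ {carry(b3,left)} = {ball_in(b2,rmA)}
  ∪ pre   = {ball_in(b2,rmA)} ∪ {ball_in(b3,rmC), free(left), robot_in(rmC)}
          = {ball_in(b2,rmA), ball_in(b3,rmC), free(left), robot_in(rmC)}

== RESULT ==
["ball_in(b2,rmA)", "ball_in(b3,rmC)", "free(left)", "robot_in(rmC)"]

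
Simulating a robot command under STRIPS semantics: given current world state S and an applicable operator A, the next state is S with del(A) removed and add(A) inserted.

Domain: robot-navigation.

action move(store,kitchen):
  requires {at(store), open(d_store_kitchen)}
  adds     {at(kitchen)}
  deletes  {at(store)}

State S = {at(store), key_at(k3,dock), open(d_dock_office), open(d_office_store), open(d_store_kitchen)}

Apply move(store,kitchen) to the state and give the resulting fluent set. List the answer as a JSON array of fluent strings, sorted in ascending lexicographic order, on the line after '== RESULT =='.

Progress:
  pre ⊆ S: {at(store), open(d_store_kitchen)} ⊆ S  — applicable
  S \ del = {key_at(k3,dock), open(d_dock_office), open(d_office_store), open(d_store_kitchen)}
  ∪ add   = {at(kitchen), key_at(k3,dock), open(d_dock_office), open(d_office_store), open(d_store_kitchen)}

== RESULT ==
["at(kitchen)", "key_at(k3,dock)", "open(d_dock_office)", "open(d_office_store)", "open(d_store_kitchen)"]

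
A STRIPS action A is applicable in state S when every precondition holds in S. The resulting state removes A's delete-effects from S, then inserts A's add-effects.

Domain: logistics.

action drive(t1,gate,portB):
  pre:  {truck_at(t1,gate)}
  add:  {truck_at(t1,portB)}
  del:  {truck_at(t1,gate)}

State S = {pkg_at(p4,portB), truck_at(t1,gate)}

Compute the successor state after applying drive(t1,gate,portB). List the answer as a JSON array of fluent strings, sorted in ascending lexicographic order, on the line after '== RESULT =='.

Progress:
  pre ⊆ S: {truck_at(t1,gate)} ⊆ S  — applicable
  S \ del = {pkg_at(p4,portB)}
  ∪ add   = {pkg_at(p4,portB), truck_at(t1,portB)}

== RESULT ==
["pkg_at(p4,portB)", "truck_at(t1,portB)"]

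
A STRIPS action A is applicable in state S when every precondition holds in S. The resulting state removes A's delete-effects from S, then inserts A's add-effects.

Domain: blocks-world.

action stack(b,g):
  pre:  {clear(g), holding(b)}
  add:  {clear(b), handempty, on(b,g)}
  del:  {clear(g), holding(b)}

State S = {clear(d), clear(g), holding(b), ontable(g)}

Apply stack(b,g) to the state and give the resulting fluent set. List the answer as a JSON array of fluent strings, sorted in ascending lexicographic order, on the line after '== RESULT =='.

Compute (S \ del) ∪ add:
  pre ⊆ S: {clear(g), holding(b)} ⊆ S  — applicable
  S \ del = {clear(d), ontable(g)}
  ∪ add   = {clear(b), clear(d), handempty, on(b,g), ontable(g)}

== RESULT ==
["clear(b)", "clear(d)", "handempty", "on(b,g)", "ontable(g)"]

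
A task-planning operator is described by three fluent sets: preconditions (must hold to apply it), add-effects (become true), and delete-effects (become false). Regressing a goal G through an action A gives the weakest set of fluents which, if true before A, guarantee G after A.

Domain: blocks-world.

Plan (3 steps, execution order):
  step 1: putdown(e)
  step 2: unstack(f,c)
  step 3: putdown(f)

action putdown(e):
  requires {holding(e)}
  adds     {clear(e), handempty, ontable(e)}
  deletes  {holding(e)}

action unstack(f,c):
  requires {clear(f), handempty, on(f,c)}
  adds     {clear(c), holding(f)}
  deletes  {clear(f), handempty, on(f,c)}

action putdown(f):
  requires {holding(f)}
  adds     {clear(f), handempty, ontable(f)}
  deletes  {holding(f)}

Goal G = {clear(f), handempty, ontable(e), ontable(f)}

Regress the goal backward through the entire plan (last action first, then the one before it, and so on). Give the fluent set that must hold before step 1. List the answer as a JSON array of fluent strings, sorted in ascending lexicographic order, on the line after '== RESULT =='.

Regress step by step:
  through step 3 (putdown(f)): drop {clear(f), handempty, ontable(f)}, keep {ontable(e)}, require {holding(f)}
    → {holding(f), ontable(e)}
  through step 2 (unstack(f,c)): drop {holding(f)}, keep {ontable(e)}, require {clear(f), handempty, on(f,c)}
    → {clear(f), handempty, on(f,c), ontable(e)}
  through step 1 (putdown(e)): drop {handempty, ontable(e)}, keep {clear(f), on(f,c)}, require {holding(e)}
    → {clear(f), holding(e), on(f,c)}

== RESULT ==
["clear(f)", "holding(e)", "on(f,c)"]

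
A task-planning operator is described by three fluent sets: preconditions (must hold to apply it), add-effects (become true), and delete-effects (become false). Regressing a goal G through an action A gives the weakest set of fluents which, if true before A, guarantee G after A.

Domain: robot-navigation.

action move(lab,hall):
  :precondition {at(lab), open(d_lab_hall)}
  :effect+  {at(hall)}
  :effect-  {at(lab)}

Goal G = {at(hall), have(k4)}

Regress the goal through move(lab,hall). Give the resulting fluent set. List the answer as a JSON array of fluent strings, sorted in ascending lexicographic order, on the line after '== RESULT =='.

Regress:
  G ∩ del = {}  (empty — regression defined)
  G \ add = {at(hall), have(k4)} \ {at(hall)} = {have(k4)}
  ∪ pre   = {have(k4)} ∪ {at(lab), open(d_lab_hall)}
          = {at(lab), have(k4), open(d_lab_hall)}

== RESULT ==
["at(lab)", "have(k4)", "open(d_lab_hall)"]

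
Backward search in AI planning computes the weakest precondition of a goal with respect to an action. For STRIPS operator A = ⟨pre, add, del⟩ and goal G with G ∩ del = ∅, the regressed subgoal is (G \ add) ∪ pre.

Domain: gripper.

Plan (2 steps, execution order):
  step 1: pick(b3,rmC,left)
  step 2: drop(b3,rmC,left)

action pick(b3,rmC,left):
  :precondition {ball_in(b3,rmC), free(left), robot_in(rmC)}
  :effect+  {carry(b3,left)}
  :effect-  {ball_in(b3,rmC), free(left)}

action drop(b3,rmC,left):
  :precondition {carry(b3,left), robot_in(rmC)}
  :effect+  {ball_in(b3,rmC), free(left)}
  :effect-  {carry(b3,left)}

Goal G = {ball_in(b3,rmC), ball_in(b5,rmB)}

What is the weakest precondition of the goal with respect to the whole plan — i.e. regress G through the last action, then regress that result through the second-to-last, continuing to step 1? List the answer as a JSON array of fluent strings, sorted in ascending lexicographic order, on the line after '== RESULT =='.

Work backward from the goal:
  through step 2 (drop(b3,rmC,left)): drop {ball_in(b3,rmC)}, keep {ball_in(b5,rmB)}, require {carry(b3,left), robot_in(rmC)}
    → {ball_in(b5,rmB), carry(b3,left), robot_in(rmC)}
  through step 1 (pick(b3,rmC,left)): drop {carry(b3,left)}, keep {ball_in(b5,rmB), robot_in(rmC)}, require {ball_in(b3,rmC), free(left), robot_in(rmC)}
    → {ball_in(b3,rmC), ball_in(b5,rmB), free(left), robot_in(rmC)}

== RESULT ==
["ball_in(b3,rmC)", "ball_in(b5,rmB)", "free(left)", "robot_in(rmC)"]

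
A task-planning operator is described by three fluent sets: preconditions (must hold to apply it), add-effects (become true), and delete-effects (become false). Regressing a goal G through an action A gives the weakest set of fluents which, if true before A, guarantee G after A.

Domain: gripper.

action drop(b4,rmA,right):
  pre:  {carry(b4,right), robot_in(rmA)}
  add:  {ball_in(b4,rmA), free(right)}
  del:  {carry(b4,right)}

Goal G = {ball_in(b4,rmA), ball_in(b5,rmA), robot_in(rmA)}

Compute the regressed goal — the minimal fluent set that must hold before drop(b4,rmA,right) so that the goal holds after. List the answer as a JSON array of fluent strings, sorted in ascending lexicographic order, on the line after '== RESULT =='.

Regress:
  G ∩ del = {}  (empty — regression defined)
  G \ add = {ball_in(b4,rmA), ball_in(b5,rmA), robot_in(rmA)} \ {ball_in(b4,rmA), free(right)} = {ball_in(b5,rmA), robot_in(rmA)}
  ∪ pre   = {ball_in(b5,rmA), robot_in(rmA)} ∪ {carry(b4,right), robot_in(rmA)}
          = {ball_in(b5,rmA), carry(b4,right), robot_in(rmA)}

== RESULT ==
["ball_in(b5,rmA)", "carry(b4,right)", "robot_in(rmA)"]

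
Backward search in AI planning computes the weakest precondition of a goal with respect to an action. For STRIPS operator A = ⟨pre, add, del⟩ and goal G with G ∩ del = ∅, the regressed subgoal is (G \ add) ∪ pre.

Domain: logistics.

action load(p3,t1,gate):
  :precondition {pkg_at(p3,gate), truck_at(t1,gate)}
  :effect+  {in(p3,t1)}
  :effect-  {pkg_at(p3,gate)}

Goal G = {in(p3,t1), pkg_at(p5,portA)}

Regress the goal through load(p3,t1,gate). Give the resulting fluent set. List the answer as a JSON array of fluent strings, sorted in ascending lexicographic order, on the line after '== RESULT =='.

Regress:
  G ∩ del = {}  (empty — regression defined)
  G \ add = {in(p3,t1), pkg_at(p5,portA)} \ {in(p3,t1)} = {pkg_at(p5,portA)}
  ∪ pre   = {pkg_at(p5,portA)} ∪ {pkg_at(p3,gate), truck_at(t1,gate)}
          = {pkg_at(p3,gate), pkg_at(p5,portA), truck_at(t1,gate)}

== RESULT ==
["pkg_at(p3,gate)", "pkg_at(p5,portA)", "truck_at(t1,gate)"]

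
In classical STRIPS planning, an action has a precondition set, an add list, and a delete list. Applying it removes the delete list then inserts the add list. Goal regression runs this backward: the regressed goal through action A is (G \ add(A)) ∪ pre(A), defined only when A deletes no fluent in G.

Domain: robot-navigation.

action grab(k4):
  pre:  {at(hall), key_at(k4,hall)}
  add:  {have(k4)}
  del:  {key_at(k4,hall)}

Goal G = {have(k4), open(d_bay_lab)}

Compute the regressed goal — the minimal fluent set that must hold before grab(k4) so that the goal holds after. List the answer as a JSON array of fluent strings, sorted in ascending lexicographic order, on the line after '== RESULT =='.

Regress:
  G ∩ del = {}  (empty — regression defined)
  G \ add = {have(k4), open(d_bay_lab)} \ {have(k4)} = {open(d_bay_lab)}
  ∪ pre   = {open(d_bay_lab)} ∪ {at(hall), key_at(k4,hall)}
          = {at(hall), key_at(k4,hall), open(d_bay_lab)}

== RESULT ==
["at(hall)", "key_at(k4,hall)", "open(d_bay_lab)"]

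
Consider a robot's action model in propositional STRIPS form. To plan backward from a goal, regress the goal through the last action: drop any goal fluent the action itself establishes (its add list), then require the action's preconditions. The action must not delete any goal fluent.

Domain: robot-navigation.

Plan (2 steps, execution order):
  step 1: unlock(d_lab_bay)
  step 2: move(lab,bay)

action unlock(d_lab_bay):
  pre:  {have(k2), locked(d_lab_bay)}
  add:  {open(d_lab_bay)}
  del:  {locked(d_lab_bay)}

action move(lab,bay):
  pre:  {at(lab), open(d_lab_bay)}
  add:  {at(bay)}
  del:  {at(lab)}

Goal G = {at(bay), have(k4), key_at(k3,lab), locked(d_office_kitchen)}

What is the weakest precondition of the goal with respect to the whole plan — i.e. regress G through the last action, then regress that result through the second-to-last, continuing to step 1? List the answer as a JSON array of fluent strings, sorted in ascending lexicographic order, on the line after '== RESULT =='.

Work backward from the goal:
  through step 2 (move(lab,bay)): drop {at(bay)}, keep {have(k4), key_at(k3,lab), locked(d_office_kitchen)}, require {at(lab), open(d_lab_bay)}
    → {at(lab), have(k4), key_at(k3,lab), locked(d_office_kitchen), open(d_lab_bay)}
  through step 1 (unlock(d_lab_bay)): drop {open(d_lab_bay)}, keep {at(lab), have(k4), key_at(k3,lab), locked(d_office_kitchen)}, require {have(k2), locked(d_lab_bay)}
    → {at(lab), have(k2), have(k4), key_at(k3,lab), locked(d_lab_bay), locked(d_office_kitchen)}

== RESULT ==
["at(lab)", "have(k2)", "have(k4)", "key_at(k3,lab)", "locked(d_lab_bay)", "locked(d_office_kitchen)"]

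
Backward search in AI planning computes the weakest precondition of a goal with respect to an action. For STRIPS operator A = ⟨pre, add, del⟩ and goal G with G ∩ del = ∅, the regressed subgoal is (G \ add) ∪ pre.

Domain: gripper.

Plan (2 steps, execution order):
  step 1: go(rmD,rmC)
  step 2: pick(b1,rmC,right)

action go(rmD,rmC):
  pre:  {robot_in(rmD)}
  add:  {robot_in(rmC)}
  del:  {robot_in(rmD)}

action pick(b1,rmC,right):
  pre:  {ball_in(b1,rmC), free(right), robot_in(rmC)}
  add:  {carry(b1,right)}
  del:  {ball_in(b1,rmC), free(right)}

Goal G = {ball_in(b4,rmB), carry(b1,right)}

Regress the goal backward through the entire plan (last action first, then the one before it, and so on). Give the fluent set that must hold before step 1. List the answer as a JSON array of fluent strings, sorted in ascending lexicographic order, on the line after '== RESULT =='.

Regress step by step:
  through step 2 (pick(b1,rmC,right)): drop {carry(b1,right)}, keep {ball_in(b4,rmB)}, require {ball_in(b1,rmC), free(right), robot_in(rmC)}
    → {ball_in(b1,rmC), ball_in(b4,rmB), free(right), robot_in(rmC)}
  through step 1 (go(rmD,rmC)): drop {robot_in(rmC)}, keep {ball_in(b1,rmC), ball_in(b4,rmB), free(right)}, require {robot_in(rmD)}
    → {ball_in(b1,rmC), ball_in(b4,rmB), free(right), robot_in(rmD)}

== RESULT ==
["ball_in(b1,rmC)", "ball_in(b4,rmB)", "free(right)", "robot_in(rmD)"]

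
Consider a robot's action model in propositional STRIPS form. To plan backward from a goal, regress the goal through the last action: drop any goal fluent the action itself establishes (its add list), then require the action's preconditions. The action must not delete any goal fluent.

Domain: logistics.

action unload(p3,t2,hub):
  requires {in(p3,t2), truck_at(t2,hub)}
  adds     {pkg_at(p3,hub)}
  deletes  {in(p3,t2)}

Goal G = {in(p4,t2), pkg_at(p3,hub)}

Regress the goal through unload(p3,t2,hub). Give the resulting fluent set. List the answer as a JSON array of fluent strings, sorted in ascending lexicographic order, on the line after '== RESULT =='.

Regress:
  G ∩ del = {}  (empty — regression defined)
  G \ add = {in(p4,t2), pkg_at(p3,hub)} \ {pkg_at(p3,hub)} = {in(p4,t2)}
  ∪ pre   = {in(p4,t2)} ∪ {in(p3,t2), truck_at(t2,hub)}
          = {in(p3,t2), in(p4,t2), truck_at(t2,hub)}

== RESULT ==
["in(p3,t2)", "in(p4,t2)", "truck_at(t2,hub)"]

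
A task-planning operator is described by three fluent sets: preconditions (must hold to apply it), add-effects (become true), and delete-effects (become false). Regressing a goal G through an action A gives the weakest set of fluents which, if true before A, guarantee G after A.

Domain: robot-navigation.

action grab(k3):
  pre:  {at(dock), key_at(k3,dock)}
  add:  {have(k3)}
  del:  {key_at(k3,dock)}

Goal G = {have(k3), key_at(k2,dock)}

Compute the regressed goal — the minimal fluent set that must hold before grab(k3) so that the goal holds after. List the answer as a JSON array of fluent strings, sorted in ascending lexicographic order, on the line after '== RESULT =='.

Regress:
  G ∩ del = {}  (empty — regression defined)
  G \ add = {have(k3), key_at(k2,dock)} \ {have(k3)} = {key_at(k2,dock)}
  ∪ pre   = {key_at(k2,dock)} ∪ {at(dock), key_at(k3,dock)}
          = {at(dock), key_at(k2,dock), key_at(k3,dock)}

== RESULT ==
["at(dock)", "key_at(k2,dock)", "key_at(k3,dock)"]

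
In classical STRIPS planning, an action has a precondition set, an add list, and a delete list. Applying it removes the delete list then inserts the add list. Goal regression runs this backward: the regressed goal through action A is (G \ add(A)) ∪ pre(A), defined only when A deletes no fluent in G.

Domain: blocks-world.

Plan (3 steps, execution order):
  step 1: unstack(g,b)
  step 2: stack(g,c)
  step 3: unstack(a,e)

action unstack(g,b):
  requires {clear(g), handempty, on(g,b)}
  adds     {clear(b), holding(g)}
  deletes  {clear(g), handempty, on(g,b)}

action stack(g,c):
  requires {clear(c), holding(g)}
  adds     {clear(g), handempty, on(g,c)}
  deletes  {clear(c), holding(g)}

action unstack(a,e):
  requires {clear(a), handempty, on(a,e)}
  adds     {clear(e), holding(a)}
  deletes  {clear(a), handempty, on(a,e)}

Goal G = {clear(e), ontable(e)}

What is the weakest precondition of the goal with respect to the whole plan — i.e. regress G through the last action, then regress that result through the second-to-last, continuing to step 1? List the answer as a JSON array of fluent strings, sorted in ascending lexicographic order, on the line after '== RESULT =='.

Regress step by step:
  through step 3 (unstack(a,e)): drop {clear(e)}, keep {ontable(e)}, require {clear(a), handempty, on(a,e)}
    → {clear(a), handempty, on(a,e), ontable(e)}
  through step 2 (stack(g,c)): drop {handempty}, keep {clear(a), on(a,e), ontable(e)}, require {clear(c), holding(g)}
    → {clear(a), clear(c), holding(g), on(a,e), ontable(e)}
  through step 1 (unstack(g,b)): drop {holding(g)}, keep {clear(a), clear(c), on(a,e), ontable(e)}, require {clear(g), handempty, on(g,b)}
    → {clear(a), clear(c), clear(g), handempty, on(a,e), on(g,b), ontable(e)}

== RESULT ==
["clear(a)", "clear(c)", "clear(g)", "handempty", "on(a,e)", "on(g,b)", "ontable(e)"]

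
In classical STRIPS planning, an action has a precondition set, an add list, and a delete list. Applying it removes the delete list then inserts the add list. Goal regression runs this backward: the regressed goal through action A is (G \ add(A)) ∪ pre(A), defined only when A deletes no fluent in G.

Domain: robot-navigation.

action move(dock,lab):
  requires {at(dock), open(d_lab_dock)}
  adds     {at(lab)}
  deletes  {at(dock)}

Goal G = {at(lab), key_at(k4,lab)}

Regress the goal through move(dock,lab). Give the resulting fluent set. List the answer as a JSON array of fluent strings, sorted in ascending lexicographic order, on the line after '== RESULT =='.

Compute (G \ add) ∪ pre:
  G ∩ del = {}  (empty — regression defined)
  G \ add = {at(lab), key_at(k4,lab)} \ {at(lab)} = {key_at(k4,lab)}
  ∪ pre   = {key_at(k4,lab)} ∪ {at(dock), open(d_lab_dock)}
          = {at(dock), key_at(k4,lab), open(d_lab_dock)}

== RESULT ==
["at(dock)", "key_at(k4,lab)", "open(d_lab_dock)"]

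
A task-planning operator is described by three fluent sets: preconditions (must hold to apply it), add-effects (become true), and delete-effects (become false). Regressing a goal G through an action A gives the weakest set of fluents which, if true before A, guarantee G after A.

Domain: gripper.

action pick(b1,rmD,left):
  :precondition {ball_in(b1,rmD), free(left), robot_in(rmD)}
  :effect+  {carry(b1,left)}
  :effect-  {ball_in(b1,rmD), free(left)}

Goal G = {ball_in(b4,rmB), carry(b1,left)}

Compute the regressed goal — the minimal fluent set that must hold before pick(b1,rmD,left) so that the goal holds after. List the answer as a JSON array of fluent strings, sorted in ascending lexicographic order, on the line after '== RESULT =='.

Compute (G \ add) ∪ pre:
  G ∩ del = {}  (empty — regression defined)
  G \ add = {ball_in(b4,rmB), carry(b1,left)} \ {carry(b1,left)} = {ball_in(b4,rmB)}
  ∪ pre   = {ball_in(b4,rmB)} ∪ {ball_in(b1,rmD), free(left), robot_in(rmD)}
          = {ball_in(b1,rmD), ball_in(b4,rmB), free(left), robot_in(rmD)}

== RESULT ==
["ball_in(b1,rmD)", "ball_in(b4,rmB)", "free(left)", "robot_in(rmD)"]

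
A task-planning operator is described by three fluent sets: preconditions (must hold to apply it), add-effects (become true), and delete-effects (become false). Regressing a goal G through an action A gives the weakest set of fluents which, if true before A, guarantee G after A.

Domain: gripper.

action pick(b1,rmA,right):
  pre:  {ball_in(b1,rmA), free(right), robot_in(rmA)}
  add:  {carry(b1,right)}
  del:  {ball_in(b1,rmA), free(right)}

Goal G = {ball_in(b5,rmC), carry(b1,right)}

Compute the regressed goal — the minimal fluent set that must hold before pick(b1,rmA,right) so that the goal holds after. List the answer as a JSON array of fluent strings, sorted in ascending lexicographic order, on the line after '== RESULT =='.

Compute (G \ add) ∪ pre:
  G ∩ del = {}  (empty — regression defined)
  G \ add = {ball_in(b5,rmC), carry(b1,right)} \ {carry(b1,right)} = {ball_in(b5,rmC)}
  ∪ pre   = {ball_in(b5,rmC)} ∪ {ball_in(b1,rmA), free(right), robot_in(rmA)}
          = {ball_in(b1,rmA), ball_in(b5,rmC), free(right), robot_in(rmA)}

== RESULT ==
["ball_in(b1,rmA)", "ball_in(b5,rmC)", "free(right)", "robot_in(rmA)"]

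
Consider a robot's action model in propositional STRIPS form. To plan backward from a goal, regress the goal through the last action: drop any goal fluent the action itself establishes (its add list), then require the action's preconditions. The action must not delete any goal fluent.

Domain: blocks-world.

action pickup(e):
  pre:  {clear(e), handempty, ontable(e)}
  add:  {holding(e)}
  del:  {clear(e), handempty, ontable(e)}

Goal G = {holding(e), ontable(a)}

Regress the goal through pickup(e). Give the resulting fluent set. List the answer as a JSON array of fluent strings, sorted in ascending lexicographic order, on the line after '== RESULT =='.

Compute (G \ add) ∪ pre:
  G ∩ del = {}  (empty — regression defined)
  G \ add = {holding(e), ontable(a)} \ {holding(e)} = {ontable(a)}
  ∪ pre   = {ontable(a)} ∪ {clear(e), handempty, ontable(e)}
          = {clear(e), handempty, ontable(a), ontable(e)}

== RESULT ==
["clear(e)", "handempty", "ontable(a)", "ontable(e)"]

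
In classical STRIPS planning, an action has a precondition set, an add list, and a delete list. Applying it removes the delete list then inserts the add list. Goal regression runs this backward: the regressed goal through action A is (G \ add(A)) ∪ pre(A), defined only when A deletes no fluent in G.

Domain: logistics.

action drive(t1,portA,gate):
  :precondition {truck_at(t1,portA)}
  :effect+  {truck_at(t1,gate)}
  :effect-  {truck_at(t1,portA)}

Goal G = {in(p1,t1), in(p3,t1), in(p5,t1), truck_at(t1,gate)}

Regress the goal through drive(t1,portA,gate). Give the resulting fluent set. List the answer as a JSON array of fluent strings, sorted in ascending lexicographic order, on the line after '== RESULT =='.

Regress:
  G ∩ del = {}  (empty — regression defined)
  G \ add = {in(p1,t1), in(p3,t1), in(p5,t1), truck_at(t1,gate)} \ {truck_at(t1,gate)} = {in(p1,t1), in(p3,t1), in(p5,t1)}
  ∪ pre   = {in(p1,t1), in(p3,t1), in(p5,t1)} ∪ {truck_at(t1,portA)}
          = {in(p1,t1), in(p3,t1), in(p5,t1), truck_at(t1,portA)}

== RESULT ==
["in(p1,t1)", "in(p3,t1)", "in(p5,t1)", "truck_at(t1,portA)"]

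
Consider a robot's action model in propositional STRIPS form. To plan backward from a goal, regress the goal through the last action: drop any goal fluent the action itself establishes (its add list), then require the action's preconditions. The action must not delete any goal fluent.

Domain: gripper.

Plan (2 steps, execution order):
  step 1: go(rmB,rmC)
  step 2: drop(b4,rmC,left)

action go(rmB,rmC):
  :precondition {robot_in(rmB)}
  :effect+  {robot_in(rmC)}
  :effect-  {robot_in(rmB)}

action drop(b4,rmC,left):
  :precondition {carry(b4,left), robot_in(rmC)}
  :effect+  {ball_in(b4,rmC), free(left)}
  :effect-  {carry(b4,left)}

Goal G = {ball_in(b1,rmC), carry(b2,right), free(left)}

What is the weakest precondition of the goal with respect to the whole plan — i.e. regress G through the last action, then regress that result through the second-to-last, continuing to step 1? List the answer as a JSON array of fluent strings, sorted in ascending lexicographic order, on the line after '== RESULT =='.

Work backward from the goal:
  through step 2 (drop(b4,rmC,left)): drop {free(left)}, keep {ball_in(b1,rmC), carry(b2,right)}, require {carry(b4,left), robot_in(rmC)}
    → {ball_in(b1,rmC), carry(b2,right), carry(b4,left), robot_in(rmC)}
  through step 1 (go(rmB,rmC)): drop {robot_in(rmC)}, keep {ball_in(b1,rmC), carry(b2,right), carry(b4,left)}, require {robot_in(rmB)}
    → {ball_in(b1,rmC), carry(b2,right), carry(b4,left), robot_in(rmB)}

== RESULT ==
["ball_in(b1,rmC)", "carry(b2,right)", "carry(b4,left)", "robot_in(rmB)"]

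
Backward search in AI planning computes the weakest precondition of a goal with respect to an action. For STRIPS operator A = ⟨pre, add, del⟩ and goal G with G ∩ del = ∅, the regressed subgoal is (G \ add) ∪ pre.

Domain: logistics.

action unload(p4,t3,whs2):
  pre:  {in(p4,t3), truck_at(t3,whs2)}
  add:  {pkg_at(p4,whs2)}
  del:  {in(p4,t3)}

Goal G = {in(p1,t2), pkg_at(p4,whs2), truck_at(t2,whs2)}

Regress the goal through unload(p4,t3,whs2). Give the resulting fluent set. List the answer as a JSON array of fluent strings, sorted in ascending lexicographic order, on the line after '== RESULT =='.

Compute (G \ add) ∪ pre:
  G ∩ del = {}  (empty — regression defined)
  G \ add = {in(p1,t2), pkg_at(p4,whs2), truck_at(t2,whs2)} \ {pkg_at(p4,whs2)} = {in(p1,t2), truck_at(t2,whs2)}
  ∪ pre   = {in(p1,t2), truck_at(t2,whs2)} ∪ {in(p4,t3), truck_at(t3,whs2)}
          = {in(p1,t2), in(p4,t3), truck_at(t2,whs2), truck_at(t3,whs2)}

== RESULT ==
["in(p1,t2)", "in(p4,t3)", "truck_at(t2,whs2)", "truck_at(t3,whs2)"]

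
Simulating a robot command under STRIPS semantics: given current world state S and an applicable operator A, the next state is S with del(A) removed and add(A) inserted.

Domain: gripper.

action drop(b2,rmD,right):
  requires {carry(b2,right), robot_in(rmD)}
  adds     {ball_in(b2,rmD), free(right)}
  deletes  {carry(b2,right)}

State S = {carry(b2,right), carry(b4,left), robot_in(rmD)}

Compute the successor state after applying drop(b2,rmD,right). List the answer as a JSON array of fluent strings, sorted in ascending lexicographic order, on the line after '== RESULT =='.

Progress:
  pre ⊆ S: {carry(b2,right), robot_in(rmD)} ⊆ S  — applicable
  S \ del = {carry(b4,left), robot_in(rmD)}
  ∪ add   = {ball_in(b2,rmD), carry(b4,left), free(right), robot_in(rmD)}

== RESULT ==
["ball_in(b2,rmD)", "carry(b4,left)", "free(right)", "robot_in(rmD)"]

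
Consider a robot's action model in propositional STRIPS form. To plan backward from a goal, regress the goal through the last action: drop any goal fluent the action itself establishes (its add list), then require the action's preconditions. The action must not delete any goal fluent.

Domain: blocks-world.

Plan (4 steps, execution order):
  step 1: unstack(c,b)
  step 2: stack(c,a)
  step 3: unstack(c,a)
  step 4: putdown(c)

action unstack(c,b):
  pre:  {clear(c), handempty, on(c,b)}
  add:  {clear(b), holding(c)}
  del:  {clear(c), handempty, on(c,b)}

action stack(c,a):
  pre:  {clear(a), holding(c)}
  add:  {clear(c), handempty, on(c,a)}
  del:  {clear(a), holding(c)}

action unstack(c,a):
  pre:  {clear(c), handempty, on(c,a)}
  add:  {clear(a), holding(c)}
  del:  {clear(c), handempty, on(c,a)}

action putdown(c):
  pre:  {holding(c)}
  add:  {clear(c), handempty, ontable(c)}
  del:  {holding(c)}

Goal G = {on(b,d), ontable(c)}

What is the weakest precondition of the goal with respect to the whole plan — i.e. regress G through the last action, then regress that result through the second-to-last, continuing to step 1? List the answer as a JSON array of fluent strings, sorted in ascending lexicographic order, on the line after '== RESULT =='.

Work backward from the goal:
  through step 4 (putdown(c)): drop {ontable(c)}, keep {on(b,d)}, require {holding(c)}
    → {holding(c), on(b,d)}
  through step 3 (unstack(c,a)): drop {holding(c)}, keep {on(b,d)}, require {clear(c), handempty, on(c,a)}
    → {clear(c), handempty, on(b,d), on(c,a)}
  through step 2 (stack(c,a)): drop {clear(c), handempty, on(c,a)}, keep {on(b,d)}, require {clear(a), holding(c)}
    → {clear(a), holding(c), on(b,d)}
  through step 1 (unstack(c,b)): drop {holding(c)}, keep {clear(a), on(b,d)}, require {clear(c), handempty, on(c,b)}
    → {clear(a), clear(c), handempty, on(b,d), on(c,b)}

== RESULT ==
["clear(a)", "clear(c)", "handempty", "on(b,d)", "on(c,b)"]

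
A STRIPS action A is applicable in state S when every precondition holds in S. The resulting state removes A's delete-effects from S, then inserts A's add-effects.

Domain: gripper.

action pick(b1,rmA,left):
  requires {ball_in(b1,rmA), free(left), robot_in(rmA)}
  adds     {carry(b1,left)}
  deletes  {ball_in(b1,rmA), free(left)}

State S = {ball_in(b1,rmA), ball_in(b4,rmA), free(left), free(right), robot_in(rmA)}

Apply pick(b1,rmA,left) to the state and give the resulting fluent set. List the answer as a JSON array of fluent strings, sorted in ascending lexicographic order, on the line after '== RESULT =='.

Progress:
  pre ⊆ S: {ball_in(b1,rmA), free(left), robot_in(rmA)} ⊆ S  — applicable
  S \ del = {ball_in(b4,rmA), free(right), robot_in(rmA)}
  ∪ add   = {ball_in(b4,rmA), carry(b1,left), free(right), robot_in(rmA)}

== RESULT ==
["ball_in(b4,rmA)", "carry(b1,left)", "free(right)", "robot_in(rmA)"]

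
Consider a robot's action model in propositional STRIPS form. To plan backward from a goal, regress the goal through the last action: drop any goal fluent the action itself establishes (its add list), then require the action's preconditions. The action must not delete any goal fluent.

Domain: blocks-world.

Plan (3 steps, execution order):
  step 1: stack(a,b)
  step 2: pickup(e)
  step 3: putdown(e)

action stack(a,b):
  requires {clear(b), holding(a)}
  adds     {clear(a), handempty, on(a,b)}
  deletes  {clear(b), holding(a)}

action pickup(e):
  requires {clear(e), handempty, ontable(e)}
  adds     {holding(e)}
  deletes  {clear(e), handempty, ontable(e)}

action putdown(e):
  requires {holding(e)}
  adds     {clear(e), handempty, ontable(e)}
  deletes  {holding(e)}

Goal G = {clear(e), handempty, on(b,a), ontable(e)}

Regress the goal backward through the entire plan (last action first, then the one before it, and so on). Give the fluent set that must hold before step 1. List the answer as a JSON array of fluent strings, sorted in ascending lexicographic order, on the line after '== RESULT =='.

Work backward from the goal:
  through step 3 (putdown(e)): drop {clear(e), handempty, ontable(e)}, keep {on(b,a)}, require {holding(e)}
    → {holding(e), on(b,a)}
  through step 2 (pickup(e)): drop {holding(e)}, keep {on(b,a)}, require {clear(e), handempty, ontable(e)}
    → {clear(e), handempty, on(b,a), ontable(e)}
  through step 1 (stack(a,b)): drop {handempty}, keep {clear(e), on(b,a), ontable(e)}, require {clear(b), holding(a)}
    → {clear(b), clear(e), holding(a), on(b,a), ontable(e)}

== RESULT ==
["clear(b)", "clear(e)", "holding(a)", "on(b,a)", "ontable(e)"]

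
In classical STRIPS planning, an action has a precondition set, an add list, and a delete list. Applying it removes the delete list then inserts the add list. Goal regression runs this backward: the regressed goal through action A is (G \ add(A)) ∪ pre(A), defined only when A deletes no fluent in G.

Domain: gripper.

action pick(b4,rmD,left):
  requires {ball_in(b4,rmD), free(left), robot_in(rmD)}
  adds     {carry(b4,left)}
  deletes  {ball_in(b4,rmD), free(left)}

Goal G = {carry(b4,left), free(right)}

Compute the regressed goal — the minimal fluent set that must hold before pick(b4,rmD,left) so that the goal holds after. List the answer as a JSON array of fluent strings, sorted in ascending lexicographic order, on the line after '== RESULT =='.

Regress:
  G ∩ del = {}  (empty — regression defined)
  G \ add = {carry(b4,left), free(right)} \ {carry(b4,left)} = {free(right)}
  ∪ pre   = {free(right)} ∪ {ball_in(b4,rmD), free(left), robot_in(rmD)}
          = {ball_in(b4,rmD), free(left), free(right), robot_in(rmD)}

== RESULT ==
["ball_in(b4,rmD)", "free(left)", "free(right)", "robot_in(rmD)"]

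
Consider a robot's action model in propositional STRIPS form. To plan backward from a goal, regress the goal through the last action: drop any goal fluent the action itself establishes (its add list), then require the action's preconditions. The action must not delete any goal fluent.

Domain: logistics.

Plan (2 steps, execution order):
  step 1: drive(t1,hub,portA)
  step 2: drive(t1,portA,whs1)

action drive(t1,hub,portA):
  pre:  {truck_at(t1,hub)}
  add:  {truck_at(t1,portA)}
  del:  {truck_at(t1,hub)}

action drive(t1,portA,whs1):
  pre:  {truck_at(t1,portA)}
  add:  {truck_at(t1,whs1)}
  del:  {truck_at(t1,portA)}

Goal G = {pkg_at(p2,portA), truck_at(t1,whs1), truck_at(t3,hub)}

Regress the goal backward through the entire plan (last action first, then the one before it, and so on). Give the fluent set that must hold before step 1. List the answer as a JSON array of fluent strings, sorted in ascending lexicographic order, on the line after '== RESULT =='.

Work backward from the goal:
  through step 2 (drive(t1,portA,whs1)): drop {truck_at(t1,whs1)}, keep {pkg_at(p2,portA), truck_at(t3,hub)}, require {truck_at(t1,portA)}
    → {pkg_at(p2,portA), truck_at(t1,portA), truck_at(t3,hub)}
  through step 1 (drive(t1,hub,portA)): drop {truck_at(t1,portA)}, keep {pkg_at(p2,portA), truck_at(t3,hub)}, require {truck_at(t1,hub)}
    → {pkg_at(p2,portA), truck_at(t1,hub), truck_at(t3,hub)}

== RESULT ==
["pkg_at(p2,portA)", "truck_at(t1,hub)", "truck_at(t3,hub)"]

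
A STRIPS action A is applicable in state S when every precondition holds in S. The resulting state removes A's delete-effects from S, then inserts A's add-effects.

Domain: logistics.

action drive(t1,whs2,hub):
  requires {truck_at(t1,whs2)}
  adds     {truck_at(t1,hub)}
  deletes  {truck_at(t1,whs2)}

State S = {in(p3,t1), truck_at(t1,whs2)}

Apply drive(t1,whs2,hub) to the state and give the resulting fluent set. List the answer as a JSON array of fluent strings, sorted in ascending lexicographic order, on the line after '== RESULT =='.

Progress:
  pre ⊆ S: {truck_at(t1,whs2)} ⊆ S  — applicable
  S \ del = {in(p3,t1)}
  ∪ add   = {in(p3,t1), truck_at(t1,hub)}

== RESULT ==
["in(p3,t1)", "truck_at(t1,hub)"]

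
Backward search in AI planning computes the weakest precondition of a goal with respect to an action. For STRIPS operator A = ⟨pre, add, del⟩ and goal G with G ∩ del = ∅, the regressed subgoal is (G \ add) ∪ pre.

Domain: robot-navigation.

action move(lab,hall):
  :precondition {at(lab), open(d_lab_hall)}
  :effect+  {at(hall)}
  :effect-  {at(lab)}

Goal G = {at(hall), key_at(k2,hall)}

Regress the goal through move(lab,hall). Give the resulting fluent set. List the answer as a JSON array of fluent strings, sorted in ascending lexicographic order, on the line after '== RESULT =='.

Regress:
  G ∩ del = {}  (empty — regression defined)
  G \ add = {at(hall), key_at(k2,hall)} \ {at(hall)} = {key_at(k2,hall)}
  ∪ pre   = {key_at(k2,hall)} ∪ {at(lab), open(d_lab_hall)}
          = {at(lab), key_at(k2,hall), open(d_lab_hall)}

== RESULT ==
["at(lab)", "key_at(k2,hall)", "open(d_lab_hall)"]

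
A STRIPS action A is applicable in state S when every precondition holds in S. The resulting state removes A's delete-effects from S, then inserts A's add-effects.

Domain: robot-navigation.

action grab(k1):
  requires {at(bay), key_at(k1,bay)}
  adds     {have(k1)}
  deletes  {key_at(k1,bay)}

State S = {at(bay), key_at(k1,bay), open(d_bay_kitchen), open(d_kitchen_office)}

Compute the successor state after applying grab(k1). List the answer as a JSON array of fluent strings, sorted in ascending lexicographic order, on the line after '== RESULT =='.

Progress:
  pre ⊆ S: {at(bay), key_at(k1,bay)} ⊆ S  — applicable
  S \ del = {at(bay), open(d_bay_kitchen), open(d_kitchen_office)}
  ∪ add   = {at(bay), have(k1), open(d_bay_kitchen), open(d_kitchen_office)}

== RESULT ==
["at(bay)", "have(k1)", "open(d_bay_kitchen)", "open(d_kitchen_office)"]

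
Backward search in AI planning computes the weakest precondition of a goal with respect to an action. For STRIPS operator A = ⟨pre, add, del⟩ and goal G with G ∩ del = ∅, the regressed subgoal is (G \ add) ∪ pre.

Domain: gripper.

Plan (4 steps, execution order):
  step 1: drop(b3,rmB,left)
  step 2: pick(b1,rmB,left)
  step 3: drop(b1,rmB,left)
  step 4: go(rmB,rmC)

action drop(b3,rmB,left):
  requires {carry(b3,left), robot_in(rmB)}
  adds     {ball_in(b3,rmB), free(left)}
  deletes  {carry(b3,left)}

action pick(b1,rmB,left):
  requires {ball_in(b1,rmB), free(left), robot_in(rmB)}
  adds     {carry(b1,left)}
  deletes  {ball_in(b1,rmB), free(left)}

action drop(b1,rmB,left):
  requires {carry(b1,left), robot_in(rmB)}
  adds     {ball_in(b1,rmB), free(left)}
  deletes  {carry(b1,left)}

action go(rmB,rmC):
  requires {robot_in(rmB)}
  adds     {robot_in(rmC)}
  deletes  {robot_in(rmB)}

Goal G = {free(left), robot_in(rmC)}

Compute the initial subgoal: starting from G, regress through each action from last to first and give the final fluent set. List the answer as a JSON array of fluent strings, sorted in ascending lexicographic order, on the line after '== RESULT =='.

Work backward from the goal:
  through step 4 (go(rmB,rmC)): drop {robot_in(rmC)}, keep {free(left)}, require {robot_in(rmB)}
    → {free(left), robot_in(rmB)}
  through step 3 (drop(b1,rmB,left)): drop {free(left)}, keep {robot_in(rmB)}, require {carry(b1,left), robot_in(rmB)}
    → {carry(b1,left), robot_in(rmB)}
  through step 2 (pick(b1,rmB,left)): drop {carry(b1,left)}, keep {robot_in(rmB)}, require {ball_in(b1,rmB), free(left), robot_in(rmB)}
    → {ball_in(b1,rmB), free(left), robot_in(rmB)}
  through step 1 (drop(b3,rmB,left)): drop {free(left)}, keep {ball_in(b1,rmB), robot_in(rmB)}, require {carry(b3,left), robot_in(rmB)}
    → {ball_in(b1,rmB), carry(b3,left), robot_in(rmB)}

== RESULT ==
["ball_in(b1,rmB)", "carry(b3,left)", "robot_in(rmB)"]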